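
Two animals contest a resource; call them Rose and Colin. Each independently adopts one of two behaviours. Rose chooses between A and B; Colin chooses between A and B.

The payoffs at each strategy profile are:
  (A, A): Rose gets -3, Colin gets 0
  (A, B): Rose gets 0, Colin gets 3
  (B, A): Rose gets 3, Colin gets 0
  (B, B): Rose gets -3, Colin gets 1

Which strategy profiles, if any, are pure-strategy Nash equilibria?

(A, B)

(A, A): Rose prefers B (3 > -3); Colin prefers B (3 > 0) — not an equilibrium.
(A, B): Rose gets 0 ≥ -3 from B, and Colin gets 3 ≥ 0 from A — Nash equilibrium.
(B, A): Colin prefers B (1 > 0) — not an equilibrium.
(B, B): Rose prefers A (0 > -3) — not an equilibrium.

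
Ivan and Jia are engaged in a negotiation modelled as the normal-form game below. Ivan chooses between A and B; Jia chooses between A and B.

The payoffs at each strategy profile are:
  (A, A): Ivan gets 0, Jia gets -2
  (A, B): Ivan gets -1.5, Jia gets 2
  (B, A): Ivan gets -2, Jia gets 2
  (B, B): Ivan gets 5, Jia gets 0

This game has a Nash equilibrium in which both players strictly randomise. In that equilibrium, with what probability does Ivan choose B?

Let p be the probability that Ivan plays A. In a completely mixed equilibrium, Jia must be indifferent between A and B.
Jia's expected payoff from A is −2p + 2(1−p); from B it is 2p.
Setting these equal: −4p + 2 = 2p, so p = 1/3.
Therefore Ivan plays B with probability 1 − 1/3 = 2/3.

2/3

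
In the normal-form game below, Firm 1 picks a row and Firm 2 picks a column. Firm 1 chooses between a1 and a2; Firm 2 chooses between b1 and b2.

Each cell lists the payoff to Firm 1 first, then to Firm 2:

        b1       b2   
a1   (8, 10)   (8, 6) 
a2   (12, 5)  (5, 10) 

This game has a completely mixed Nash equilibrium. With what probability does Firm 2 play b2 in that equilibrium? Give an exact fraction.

Let y be the probability that Firm 2 plays b1. In a completely mixed equilibrium, Firm 1 must be indifferent between a1 and a2.
Firm 1's expected payoff from a1 is 8y + 8(1−y); from a2 it is 12y + 5(1−y).
Setting these equal: 8 = 7y + 5, so y = 3/7.
Therefore Firm 2 plays b2 with probability 1 − 3/7 = 4/7.

4/7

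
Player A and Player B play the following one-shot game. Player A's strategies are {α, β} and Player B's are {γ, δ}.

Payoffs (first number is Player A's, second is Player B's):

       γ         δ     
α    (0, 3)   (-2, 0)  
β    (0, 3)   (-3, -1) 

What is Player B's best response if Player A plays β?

Against β, Player B earns 3 from γ and -1 from δ.
So γ is the best response.

γ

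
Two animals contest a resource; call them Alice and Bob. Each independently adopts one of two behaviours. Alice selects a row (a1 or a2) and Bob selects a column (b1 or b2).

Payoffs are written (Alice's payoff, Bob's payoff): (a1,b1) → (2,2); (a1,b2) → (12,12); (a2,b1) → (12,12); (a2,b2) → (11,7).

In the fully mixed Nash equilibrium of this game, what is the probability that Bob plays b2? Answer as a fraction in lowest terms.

Let q be the probability that Bob plays b1. In a completely mixed equilibrium, Alice must be indifferent between a1 and a2.
Alice's expected payoff from a1 is 2q + 12(1−q); from a2 it is 12q + 11(1−q).
Setting these equal: −10q + 12 = q + 11, so q = 1/11.
Therefore Bob plays b2 with probability 1 − 1/11 = 10/11.

10/11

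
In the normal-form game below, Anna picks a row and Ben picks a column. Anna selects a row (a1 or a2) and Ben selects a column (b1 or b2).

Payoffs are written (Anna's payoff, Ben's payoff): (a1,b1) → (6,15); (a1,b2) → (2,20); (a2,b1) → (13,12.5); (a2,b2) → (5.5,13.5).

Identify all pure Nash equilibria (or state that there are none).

(a2, b2)

(a1, b1): Anna prefers a2 (13 > 6); Ben prefers b2 (20 > 15) — not an equilibrium.
(a1, b2): Anna prefers a2 (5.5 > 2) — not an equilibrium.
(a2, b1): Ben prefers b2 (13.5 > 12.5) — not an equilibrium.
(a2, b2): Anna gets 5.5 ≥ 2 from a1, and Ben gets 13.5 ≥ 12.5 from b1 — Nash equilibrium.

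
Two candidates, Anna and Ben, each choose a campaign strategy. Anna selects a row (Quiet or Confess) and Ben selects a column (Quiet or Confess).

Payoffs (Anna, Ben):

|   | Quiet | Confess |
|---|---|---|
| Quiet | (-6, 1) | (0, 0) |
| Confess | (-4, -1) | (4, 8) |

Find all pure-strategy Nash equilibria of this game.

(Quiet, Quiet): Anna prefers Confess (-4 > -6) — not an equilibrium.
(Quiet, Confess): Anna prefers Confess (4 > 0); Ben prefers Quiet (1 > 0) — not an equilibrium.
(Confess, Quiet): Ben prefers Confess (8 > -1) — not an equilibrium.
(Confess, Confess): Anna gets 4 ≥ 0 from Quiet, and Ben gets 8 ≥ -1 from Quiet — Nash equilibrium.

(Confess, Confess)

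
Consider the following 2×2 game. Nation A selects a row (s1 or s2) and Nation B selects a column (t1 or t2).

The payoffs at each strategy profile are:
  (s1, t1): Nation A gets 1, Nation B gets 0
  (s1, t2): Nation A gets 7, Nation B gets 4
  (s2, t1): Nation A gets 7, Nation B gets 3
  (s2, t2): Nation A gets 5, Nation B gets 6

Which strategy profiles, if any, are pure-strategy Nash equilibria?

(s1, t2)

(s1, t1): Nation A prefers s2 (7 > 1); Nation B prefers t2 (4 > 0) — not an equilibrium.
(s1, t2): Nation A gets 7 ≥ 5 from s2, and Nation B gets 4 ≥ 0 from t1 — Nash equilibrium.
(s2, t1): Nation B prefers t2 (6 > 3) — not an equilibrium.
(s2, t2): Nation A prefers s1 (7 > 5) — not an equilibrium.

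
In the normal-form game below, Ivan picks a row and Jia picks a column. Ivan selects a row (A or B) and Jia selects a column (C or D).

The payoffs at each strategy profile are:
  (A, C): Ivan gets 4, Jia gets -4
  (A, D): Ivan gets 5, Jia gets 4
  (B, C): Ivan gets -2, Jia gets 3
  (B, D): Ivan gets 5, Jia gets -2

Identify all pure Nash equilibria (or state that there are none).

(A, C): Jia prefers D (4 > -4) — not an equilibrium.
(A, D): Ivan gets 5 ≥ 5 from B, and Jia gets 4 ≥ -4 from C — Nash equilibrium.
(B, C): Ivan prefers A (4 > -2) — not an equilibrium.
(B, D): Jia prefers C (3 > -2) — not an equilibrium.

(A, D)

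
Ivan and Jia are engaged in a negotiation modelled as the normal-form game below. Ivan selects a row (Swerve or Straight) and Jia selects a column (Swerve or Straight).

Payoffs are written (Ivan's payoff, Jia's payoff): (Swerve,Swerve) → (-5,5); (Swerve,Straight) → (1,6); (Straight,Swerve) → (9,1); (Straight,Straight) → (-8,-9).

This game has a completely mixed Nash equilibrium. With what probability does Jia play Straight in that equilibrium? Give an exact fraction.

Let c be the probability that Jia plays Swerve. In a completely mixed equilibrium, Ivan must be indifferent between Swerve and Straight.
Ivan's expected payoff from Swerve is −5c + (1−c); from Straight it is 9c − 8(1−c).
Setting these equal: −6c + 1 = 17c − 8, so c = 9/23.
Therefore Jia plays Straight with probability 1 − 9/23 = 14/23.

14/23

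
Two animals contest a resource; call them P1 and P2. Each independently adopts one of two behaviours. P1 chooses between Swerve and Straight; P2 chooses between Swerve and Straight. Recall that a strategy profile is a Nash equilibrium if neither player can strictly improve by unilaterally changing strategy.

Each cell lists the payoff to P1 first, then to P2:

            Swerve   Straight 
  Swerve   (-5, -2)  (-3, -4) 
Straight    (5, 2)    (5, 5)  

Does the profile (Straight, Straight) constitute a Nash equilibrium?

At (Straight, Straight), P1 earns 5; switching to Swerve would give -3, so P1 has no profitable deviation.
P2 earns 5; switching to Swerve would give 2, so P2 has no profitable deviation.
Neither player can gain by a unilateral deviation, so this profile is a Nash equilibrium.

Yes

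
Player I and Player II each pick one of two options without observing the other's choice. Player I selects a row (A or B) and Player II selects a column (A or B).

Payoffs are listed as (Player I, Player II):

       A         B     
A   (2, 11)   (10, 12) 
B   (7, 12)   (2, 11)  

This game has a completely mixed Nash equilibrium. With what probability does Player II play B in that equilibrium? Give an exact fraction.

Let y be the probability that Player II plays A. In a completely mixed equilibrium, Player I must be indifferent between A and B.
Player I's expected payoff from A is 2y + 10(1−y); from B it is 7y + 2(1−y).
Setting these equal: −8y + 10 = 5y + 2, so y = 8/13.
Therefore Player II plays B with probability 1 − 8/13 = 5/13.

5/13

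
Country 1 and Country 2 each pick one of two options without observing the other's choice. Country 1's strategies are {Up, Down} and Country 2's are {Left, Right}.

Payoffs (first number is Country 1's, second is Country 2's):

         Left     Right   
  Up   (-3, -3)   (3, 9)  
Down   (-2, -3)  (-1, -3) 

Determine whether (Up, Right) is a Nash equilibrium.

Yes

At (Up, Right), Country 1 earns 3; switching to Down would give -1, so Country 1 has no profitable deviation.
Country 2 earns 9; switching to Left would give -3, so Country 2 has no profitable deviation.
Neither player can gain by a unilateral deviation, so this profile is a Nash equilibrium.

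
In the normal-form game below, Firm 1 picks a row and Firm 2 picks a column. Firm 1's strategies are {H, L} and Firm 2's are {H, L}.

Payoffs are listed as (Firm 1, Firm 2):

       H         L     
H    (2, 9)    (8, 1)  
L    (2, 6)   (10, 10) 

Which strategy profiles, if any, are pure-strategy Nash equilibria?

(H, H) and (L, L)

(H, H): Firm 1 gets 2 ≥ 2 from L, and Firm 2 gets 9 ≥ 1 from L — Nash equilibrium.
(H, L): Firm 1 prefers L (10 > 8); Firm 2 prefers H (9 > 1) — not an equilibrium.
(L, H): Firm 2 prefers L (10 > 6) — not an equilibrium.
(L, L): Firm 1 gets 10 ≥ 8 from H, and Firm 2 gets 10 ≥ 6 from H — Nash equilibrium.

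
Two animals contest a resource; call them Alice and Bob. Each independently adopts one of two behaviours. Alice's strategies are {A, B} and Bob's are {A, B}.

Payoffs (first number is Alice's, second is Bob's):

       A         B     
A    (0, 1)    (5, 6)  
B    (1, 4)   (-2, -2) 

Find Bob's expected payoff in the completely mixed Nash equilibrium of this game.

26/11

First find x, the probability Alice plays A, from Bob's indifference between A and B: x + 4(1−x) = 6x − 2(1−x), giving x = 6/11.
Since Bob is indifferent in equilibrium, Bob's expected payoff equals the payoff from either column against (6/11, 5/11). Using A: (6/11) + 4(5/11) = 26/11.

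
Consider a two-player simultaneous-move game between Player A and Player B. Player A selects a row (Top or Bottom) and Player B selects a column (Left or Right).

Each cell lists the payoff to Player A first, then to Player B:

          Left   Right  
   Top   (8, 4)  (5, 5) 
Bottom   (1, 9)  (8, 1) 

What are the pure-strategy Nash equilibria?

none

(Top, Left): Player B prefers Right (5 > 4) — not an equilibrium.
(Top, Right): Player A prefers Bottom (8 > 5) — not an equilibrium.
(Bottom, Left): Player A prefers Top (8 > 1) — not an equilibrium.
(Bottom, Right): Player B prefers Left (9 > 1) — not an equilibrium.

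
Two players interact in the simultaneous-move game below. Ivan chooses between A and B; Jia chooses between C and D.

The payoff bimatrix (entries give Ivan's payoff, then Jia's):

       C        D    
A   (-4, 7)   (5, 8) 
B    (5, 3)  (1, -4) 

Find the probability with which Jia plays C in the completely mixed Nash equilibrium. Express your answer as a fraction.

Let q be the probability that Jia plays C. In a completely mixed equilibrium, Ivan must be indifferent between A and B.
Ivan's expected payoff from A is −4q + 5(1−q); from B it is 5q + (1−q).
Setting these equal: −9q + 5 = 4q + 1, so q = 4/13.

4/13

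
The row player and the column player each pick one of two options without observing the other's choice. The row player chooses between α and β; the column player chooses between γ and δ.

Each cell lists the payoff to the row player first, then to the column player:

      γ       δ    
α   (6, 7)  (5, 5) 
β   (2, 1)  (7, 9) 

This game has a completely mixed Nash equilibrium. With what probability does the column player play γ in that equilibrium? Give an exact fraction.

1/3

Let c be the probability that the column player plays γ. In a completely mixed equilibrium, the row player must be indifferent between α and β.
The row player's expected payoff from α is 6c + 5(1−c); from β it is 2c + 7(1−c).
Setting these equal: c + 5 = −5c + 7, so c = 1/3.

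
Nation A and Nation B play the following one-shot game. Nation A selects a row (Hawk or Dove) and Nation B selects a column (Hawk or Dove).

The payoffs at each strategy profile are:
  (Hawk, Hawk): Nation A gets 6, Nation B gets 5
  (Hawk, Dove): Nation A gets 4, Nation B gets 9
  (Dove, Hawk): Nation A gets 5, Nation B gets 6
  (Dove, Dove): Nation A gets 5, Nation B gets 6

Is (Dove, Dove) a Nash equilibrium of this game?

At (Dove, Dove), Nation A earns 5; switching to Hawk would give 4, so Nation A has no profitable deviation.
Nation B earns 6; switching to Hawk would give 6, so Nation B has no profitable deviation.
Neither player can gain by a unilateral deviation, so this profile is a Nash equilibrium.

Yes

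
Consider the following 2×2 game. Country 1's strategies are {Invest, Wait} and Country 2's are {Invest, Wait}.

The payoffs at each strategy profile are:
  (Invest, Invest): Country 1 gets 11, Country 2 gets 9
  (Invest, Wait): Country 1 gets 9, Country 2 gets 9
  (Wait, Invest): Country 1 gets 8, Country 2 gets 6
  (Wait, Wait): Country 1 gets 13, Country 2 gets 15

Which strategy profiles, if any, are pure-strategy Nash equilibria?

(Invest, Invest): Country 1 gets 11 ≥ 8 from Wait, and Country 2 gets 9 ≥ 9 from Wait — Nash equilibrium.
(Invest, Wait): Country 1 prefers Wait (13 > 9) — not an equilibrium.
(Wait, Invest): Country 1 prefers Invest (11 > 8); Country 2 prefers Wait (15 > 6) — not an equilibrium.
(Wait, Wait): Country 1 gets 13 ≥ 9 from Invest, and Country 2 gets 15 ≥ 6 from Invest — Nash equilibrium.

(Invest, Invest) and (Wait, Wait)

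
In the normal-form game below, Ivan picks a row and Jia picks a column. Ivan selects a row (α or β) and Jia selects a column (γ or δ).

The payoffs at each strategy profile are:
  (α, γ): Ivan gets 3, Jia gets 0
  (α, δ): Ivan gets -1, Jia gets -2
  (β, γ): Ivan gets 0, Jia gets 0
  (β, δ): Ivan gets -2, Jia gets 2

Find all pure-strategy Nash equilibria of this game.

(α, γ): Ivan gets 3 ≥ 0 from β, and Jia gets 0 ≥ -2 from δ — Nash equilibrium.
(α, δ): Jia prefers γ (0 > -2) — not an equilibrium.
(β, γ): Ivan prefers α (3 > 0); Jia prefers δ (2 > 0) — not an equilibrium.
(β, δ): Ivan prefers α (-1 > -2) — not an equilibrium.

(α, γ)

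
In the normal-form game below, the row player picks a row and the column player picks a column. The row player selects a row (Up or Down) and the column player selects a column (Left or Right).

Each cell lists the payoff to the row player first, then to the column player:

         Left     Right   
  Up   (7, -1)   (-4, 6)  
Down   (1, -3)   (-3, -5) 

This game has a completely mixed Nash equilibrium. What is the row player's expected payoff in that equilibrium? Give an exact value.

-17/7

First find y, the probability the column player plays Left, from the row player's indifference between Up and Down: 7y − 4(1−y) = y − 3(1−y), giving y = 1/7.
Since the row player is indifferent in equilibrium, the row player's expected payoff equals the payoff from either row against (1/7, 6/7). Using Up: 7(1/7) − 4(6/7) = -17/7.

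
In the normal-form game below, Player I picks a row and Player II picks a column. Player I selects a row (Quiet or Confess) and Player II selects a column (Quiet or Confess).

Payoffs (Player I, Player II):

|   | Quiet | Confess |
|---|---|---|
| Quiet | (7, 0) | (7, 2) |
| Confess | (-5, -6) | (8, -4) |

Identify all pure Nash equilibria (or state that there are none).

(Confess, Confess)

(Quiet, Quiet): Player II prefers Confess (2 > 0) — not an equilibrium.
(Quiet, Confess): Player I prefers Confess (8 > 7) — not an equilibrium.
(Confess, Quiet): Player I prefers Quiet (7 > -5); Player II prefers Confess (-4 > -6) — not an equilibrium.
(Confess, Confess): Player I gets 8 ≥ 7 from Quiet, and Player II gets -4 ≥ -6 from Quiet — Nash equilibrium.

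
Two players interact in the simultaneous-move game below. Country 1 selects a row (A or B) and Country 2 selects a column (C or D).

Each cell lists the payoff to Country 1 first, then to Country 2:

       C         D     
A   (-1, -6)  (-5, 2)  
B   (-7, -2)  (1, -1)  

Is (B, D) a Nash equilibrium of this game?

At (B, D), Country 1 earns 1; switching to A would give -5, so Country 1 has no profitable deviation.
Country 2 earns -1; switching to C would give -2, so Country 2 has no profitable deviation.
Neither player can gain by a unilateral deviation, so this profile is a Nash equilibrium.

Yes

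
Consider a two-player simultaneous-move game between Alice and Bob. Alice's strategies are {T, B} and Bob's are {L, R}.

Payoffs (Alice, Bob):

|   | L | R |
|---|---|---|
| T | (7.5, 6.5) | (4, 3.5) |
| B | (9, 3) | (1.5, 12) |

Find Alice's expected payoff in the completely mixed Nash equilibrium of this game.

First find q, the probability Bob plays L, from Alice's indifference between T and B: 7.5q + 4(1−q) = 9q + 1.5(1−q), giving q = 5/8.
Since Alice is indifferent in equilibrium, Alice's expected payoff equals the payoff from either row against (5/8, 3/8). Using T: 7.5(5/8) + 4(3/8) = 99/16.

99/16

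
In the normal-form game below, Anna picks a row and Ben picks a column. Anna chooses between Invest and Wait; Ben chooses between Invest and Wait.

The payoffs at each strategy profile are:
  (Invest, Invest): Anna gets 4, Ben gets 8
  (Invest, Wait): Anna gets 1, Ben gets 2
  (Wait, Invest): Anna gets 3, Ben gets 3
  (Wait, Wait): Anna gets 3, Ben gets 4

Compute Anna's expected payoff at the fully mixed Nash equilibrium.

First find q, the probability Ben plays Invest, from Anna's indifference between Invest and Wait: 4q + (1−q) = 3q + 3(1−q), giving q = 2/3.
Since Anna is indifferent in equilibrium, Anna's expected payoff equals the payoff from either row against (2/3, 1/3). Using Invest: 4(2/3) + (1/3) = 3.

3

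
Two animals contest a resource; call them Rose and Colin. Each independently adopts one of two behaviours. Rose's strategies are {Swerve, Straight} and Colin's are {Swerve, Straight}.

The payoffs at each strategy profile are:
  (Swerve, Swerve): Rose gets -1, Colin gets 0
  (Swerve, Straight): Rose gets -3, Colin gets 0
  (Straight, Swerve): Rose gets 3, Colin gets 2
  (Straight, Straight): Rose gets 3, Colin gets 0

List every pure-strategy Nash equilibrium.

(Swerve, Swerve): Rose prefers Straight (3 > -1) — not an equilibrium.
(Swerve, Straight): Rose prefers Straight (3 > -3) — not an equilibrium.
(Straight, Swerve): Rose gets 3 ≥ -1 from Swerve, and Colin gets 2 ≥ 0 from Straight — Nash equilibrium.
(Straight, Straight): Colin prefers Swerve (2 > 0) — not an equilibrium.

(Straight, Swerve)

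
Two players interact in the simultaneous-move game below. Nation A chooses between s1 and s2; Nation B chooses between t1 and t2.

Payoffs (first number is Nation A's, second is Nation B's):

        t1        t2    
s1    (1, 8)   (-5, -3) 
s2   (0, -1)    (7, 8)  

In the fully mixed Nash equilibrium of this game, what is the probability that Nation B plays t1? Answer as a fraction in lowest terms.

12/13

Let q be the probability that Nation B plays t1. In a completely mixed equilibrium, Nation A must be indifferent between s1 and s2.
Nation A's expected payoff from s1 is q − 5(1−q); from s2 it is 7(1−q).
Setting these equal: 6q − 5 = −7q + 7, so q = 12/13.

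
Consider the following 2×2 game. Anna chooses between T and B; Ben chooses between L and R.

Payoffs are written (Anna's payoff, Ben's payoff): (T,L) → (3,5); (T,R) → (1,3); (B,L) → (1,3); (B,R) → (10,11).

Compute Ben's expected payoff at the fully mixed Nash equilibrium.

First find x, the probability Anna plays T, from Ben's indifference between L and R: 5x + 3(1−x) = 3x + 11(1−x), giving x = 4/5.
Since Ben is indifferent in equilibrium, Ben's expected payoff equals the payoff from either column against (4/5, 1/5). Using L: 5(4/5) + 3(1/5) = 23/5.

23/5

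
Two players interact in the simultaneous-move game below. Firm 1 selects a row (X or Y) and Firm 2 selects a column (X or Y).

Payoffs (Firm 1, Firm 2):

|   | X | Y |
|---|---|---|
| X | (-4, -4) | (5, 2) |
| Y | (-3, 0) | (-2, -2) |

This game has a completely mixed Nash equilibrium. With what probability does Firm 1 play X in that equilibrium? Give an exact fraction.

1/4

Let r be the probability that Firm 1 plays X. In a completely mixed equilibrium, Firm 2 must be indifferent between X and Y.
Firm 2's expected payoff from X is −4r; from Y it is 2r − 2(1−r).
Setting these equal: −4r = 4r − 2, so r = 1/4.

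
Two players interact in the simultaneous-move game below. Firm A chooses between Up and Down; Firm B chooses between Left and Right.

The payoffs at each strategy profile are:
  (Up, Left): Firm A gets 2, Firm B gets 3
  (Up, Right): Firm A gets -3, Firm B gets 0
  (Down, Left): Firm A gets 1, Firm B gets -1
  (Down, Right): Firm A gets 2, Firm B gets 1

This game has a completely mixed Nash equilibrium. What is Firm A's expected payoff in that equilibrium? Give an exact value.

First find q, the probability Firm B plays Left, from Firm A's indifference between Up and Down: 2q − 3(1−q) = q + 2(1−q), giving q = 5/6.
Since Firm A is indifferent in equilibrium, Firm A's expected payoff equals the payoff from either row against (5/6, 1/6). Using Up: 2(5/6) − 3(1/6) = 7/6.

7/6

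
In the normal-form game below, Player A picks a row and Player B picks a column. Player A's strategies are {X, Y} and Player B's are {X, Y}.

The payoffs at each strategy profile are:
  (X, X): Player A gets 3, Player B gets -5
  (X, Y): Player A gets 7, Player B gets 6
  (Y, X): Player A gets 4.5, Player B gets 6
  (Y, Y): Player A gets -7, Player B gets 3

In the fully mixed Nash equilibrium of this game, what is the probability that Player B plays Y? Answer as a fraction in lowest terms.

Let c be the probability that Player B plays X. In a completely mixed equilibrium, Player A must be indifferent between X and Y.
Player A's expected payoff from X is 3c + 7(1−c); from Y it is 4.5c − 7(1−c).
Setting these equal: −4c + 7 = 11.5c − 7, so c = 28/31.
Therefore Player B plays Y with probability 1 − 28/31 = 3/31.

3/31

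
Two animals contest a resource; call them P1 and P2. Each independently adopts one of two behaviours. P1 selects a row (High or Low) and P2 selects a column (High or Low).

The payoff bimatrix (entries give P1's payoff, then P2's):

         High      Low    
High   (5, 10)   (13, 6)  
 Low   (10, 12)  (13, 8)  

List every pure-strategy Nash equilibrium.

(Low, High)

(High, High): P1 prefers Low (10 > 5) — not an equilibrium.
(High, Low): P2 prefers High (10 > 6) — not an equilibrium.
(Low, High): P1 gets 10 ≥ 5 from High, and P2 gets 12 ≥ 8 from Low — Nash equilibrium.
(Low, Low): P2 prefers High (12 > 8) — not an equilibrium.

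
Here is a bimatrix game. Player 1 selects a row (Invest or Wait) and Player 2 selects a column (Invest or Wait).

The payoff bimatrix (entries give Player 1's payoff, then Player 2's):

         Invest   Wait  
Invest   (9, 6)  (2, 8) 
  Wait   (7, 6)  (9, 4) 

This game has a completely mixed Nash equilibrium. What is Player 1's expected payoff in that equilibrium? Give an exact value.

First find y, the probability Player 2 plays Invest, from Player 1's indifference between Invest and Wait: 9y + 2(1−y) = 7y + 9(1−y), giving y = 7/9.
Since Player 1 is indifferent in equilibrium, Player 1's expected payoff equals the payoff from either row against (7/9, 2/9). Using Invest: 9(7/9) + 2(2/9) = 67/9.

67/9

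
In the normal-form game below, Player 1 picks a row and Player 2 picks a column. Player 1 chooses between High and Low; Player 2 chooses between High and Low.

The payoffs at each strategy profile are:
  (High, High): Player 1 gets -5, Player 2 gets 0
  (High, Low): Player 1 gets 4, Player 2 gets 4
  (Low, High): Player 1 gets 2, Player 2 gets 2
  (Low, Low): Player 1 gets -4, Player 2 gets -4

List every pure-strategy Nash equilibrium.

(High, Low) and (Low, High)

(High, High): Player 1 prefers Low (2 > -5); Player 2 prefers Low (4 > 0) — not an equilibrium.
(High, Low): Player 1 gets 4 ≥ -4 from Low, and Player 2 gets 4 ≥ 0 from High — Nash equilibrium.
(Low, High): Player 1 gets 2 ≥ -5 from High, and Player 2 gets 2 ≥ -4 from Low — Nash equilibrium.
(Low, Low): Player 1 prefers High (4 > -4); Player 2 prefers High (2 > -4) — not an equilibrium.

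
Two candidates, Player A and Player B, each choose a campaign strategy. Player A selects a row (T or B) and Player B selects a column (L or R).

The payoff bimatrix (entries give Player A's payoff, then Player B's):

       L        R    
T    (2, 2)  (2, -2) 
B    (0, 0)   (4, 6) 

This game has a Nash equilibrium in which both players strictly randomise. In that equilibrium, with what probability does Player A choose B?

2/5

Let p be the probability that Player A plays T. In a completely mixed equilibrium, Player B must be indifferent between L and R.
Player B's expected payoff from L is 2p; from R it is −2p + 6(1−p).
Setting these equal: 2p = −8p + 6, so p = 3/5.
Therefore Player A plays B with probability 1 − 3/5 = 2/5.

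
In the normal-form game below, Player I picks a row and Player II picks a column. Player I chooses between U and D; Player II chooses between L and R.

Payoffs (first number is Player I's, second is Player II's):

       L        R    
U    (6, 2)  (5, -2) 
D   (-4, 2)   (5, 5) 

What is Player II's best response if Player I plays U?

L

Against U, Player II earns 2 from L and -2 from R.
So L is the best response.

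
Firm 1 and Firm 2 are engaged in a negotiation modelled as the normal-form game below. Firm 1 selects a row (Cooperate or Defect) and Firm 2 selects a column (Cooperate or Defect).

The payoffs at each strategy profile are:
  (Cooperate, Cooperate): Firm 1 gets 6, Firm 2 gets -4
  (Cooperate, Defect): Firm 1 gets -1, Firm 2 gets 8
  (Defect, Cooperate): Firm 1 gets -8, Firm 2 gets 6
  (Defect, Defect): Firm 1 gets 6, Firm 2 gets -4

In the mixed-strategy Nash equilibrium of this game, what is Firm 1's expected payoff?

First find y, the probability Firm 2 plays Cooperate, from Firm 1's indifference between Cooperate and Defect: 6y − (1−y) = −8y + 6(1−y), giving y = 1/3.
Since Firm 1 is indifferent in equilibrium, Firm 1's expected payoff equals the payoff from either row against (1/3, 2/3). Using Cooperate: 6(1/3) − (2/3) = 4/3.

4/3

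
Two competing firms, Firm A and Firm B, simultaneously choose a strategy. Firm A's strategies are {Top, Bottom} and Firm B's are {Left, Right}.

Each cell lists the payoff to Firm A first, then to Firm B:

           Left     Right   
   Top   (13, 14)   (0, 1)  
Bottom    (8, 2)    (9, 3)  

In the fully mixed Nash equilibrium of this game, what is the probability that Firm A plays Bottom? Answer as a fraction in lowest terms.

13/14

Let x be the probability that Firm A plays Top. In a completely mixed equilibrium, Firm B must be indifferent between Left and Right.
Firm B's expected payoff from Left is 14x + 2(1−x); from Right it is x + 3(1−x).
Setting these equal: 12x + 2 = −2x + 3, so x = 1/14.
Therefore Firm A plays Bottom with probability 1 − 1/14 = 13/14.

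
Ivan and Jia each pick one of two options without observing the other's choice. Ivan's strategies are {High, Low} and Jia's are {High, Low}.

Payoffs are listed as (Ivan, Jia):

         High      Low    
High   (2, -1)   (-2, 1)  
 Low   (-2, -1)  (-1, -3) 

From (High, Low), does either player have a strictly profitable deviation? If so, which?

Ivan at (High, Low) earns -2; deviating to Low yields -1 — a strict improvement.
Jia earns 1; deviating to High yields -1 — not better.
Only Ivan has a strictly profitable deviation.

Ivan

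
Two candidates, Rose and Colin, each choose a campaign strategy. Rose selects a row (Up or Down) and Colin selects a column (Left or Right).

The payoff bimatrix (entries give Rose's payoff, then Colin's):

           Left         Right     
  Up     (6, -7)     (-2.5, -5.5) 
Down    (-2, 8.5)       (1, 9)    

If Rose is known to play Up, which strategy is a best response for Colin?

Against Up, Colin earns -7 from Left and -5.5 from Right.
So Right is the best response.

Right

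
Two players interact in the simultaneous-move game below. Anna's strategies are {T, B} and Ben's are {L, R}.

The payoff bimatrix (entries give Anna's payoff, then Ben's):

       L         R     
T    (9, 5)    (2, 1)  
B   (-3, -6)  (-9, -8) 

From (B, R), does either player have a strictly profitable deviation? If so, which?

Anna at (B, R) earns -9; deviating to T yields 2 — a strict improvement.
Ben earns -8; deviating to L yields -6 — a strict improvement.
Both Anna and Ben have strictly profitable deviations.

Both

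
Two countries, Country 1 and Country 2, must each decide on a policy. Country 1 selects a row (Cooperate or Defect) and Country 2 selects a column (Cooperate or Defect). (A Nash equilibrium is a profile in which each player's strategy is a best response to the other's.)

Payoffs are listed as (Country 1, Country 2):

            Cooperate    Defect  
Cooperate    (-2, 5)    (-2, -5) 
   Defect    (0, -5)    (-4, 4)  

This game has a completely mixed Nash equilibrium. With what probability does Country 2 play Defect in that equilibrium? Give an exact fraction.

1/2

Let q be the probability that Country 2 plays Cooperate. In a completely mixed equilibrium, Country 1 must be indifferent between Cooperate and Defect.
Country 1's expected payoff from Cooperate is −2q − 2(1−q); from Defect it is −4(1−q).
Setting these equal: -2 = 4q − 4, so q = 1/2.
Therefore Country 2 plays Defect with probability 1 − 1/2 = 1/2.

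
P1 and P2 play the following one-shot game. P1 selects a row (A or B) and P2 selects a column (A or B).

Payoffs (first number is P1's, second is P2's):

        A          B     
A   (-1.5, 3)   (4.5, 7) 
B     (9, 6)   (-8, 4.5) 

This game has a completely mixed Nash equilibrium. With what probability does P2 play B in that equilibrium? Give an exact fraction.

21/46

Let c be the probability that P2 plays A. In a completely mixed equilibrium, P1 must be indifferent between A and B.
P1's expected payoff from A is −1.5c + 4.5(1−c); from B it is 9c − 8(1−c).
Setting these equal: −6c + 4.5 = 17c − 8, so c = 25/46.
Therefore P2 plays B with probability 1 − 25/46 = 21/46.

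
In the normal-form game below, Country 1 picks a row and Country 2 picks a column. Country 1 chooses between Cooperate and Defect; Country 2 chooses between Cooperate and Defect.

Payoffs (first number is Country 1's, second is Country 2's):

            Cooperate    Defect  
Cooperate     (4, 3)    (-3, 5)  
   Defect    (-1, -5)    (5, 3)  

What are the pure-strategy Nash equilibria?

(Defect, Defect)

(Cooperate, Cooperate): Country 2 prefers Defect (5 > 3) — not an equilibrium.
(Cooperate, Defect): Country 1 prefers Defect (5 > -3) — not an equilibrium.
(Defect, Cooperate): Country 1 prefers Cooperate (4 > -1); Country 2 prefers Defect (3 > -5) — not an equilibrium.
(Defect, Defect): Country 1 gets 5 ≥ -3 from Cooperate, and Country 2 gets 3 ≥ -5 from Cooperate — Nash equilibrium.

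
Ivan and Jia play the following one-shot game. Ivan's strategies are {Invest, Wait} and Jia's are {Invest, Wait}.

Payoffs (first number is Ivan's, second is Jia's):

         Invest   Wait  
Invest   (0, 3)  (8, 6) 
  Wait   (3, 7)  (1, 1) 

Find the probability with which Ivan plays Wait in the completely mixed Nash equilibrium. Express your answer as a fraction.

1/3

Let r be the probability that Ivan plays Invest. In a completely mixed equilibrium, Jia must be indifferent between Invest and Wait.
Jia's expected payoff from Invest is 3r + 7(1−r); from Wait it is 6r + (1−r).
Setting these equal: −4r + 7 = 5r + 1, so r = 2/3.
Therefore Ivan plays Wait with probability 1 − 2/3 = 1/3.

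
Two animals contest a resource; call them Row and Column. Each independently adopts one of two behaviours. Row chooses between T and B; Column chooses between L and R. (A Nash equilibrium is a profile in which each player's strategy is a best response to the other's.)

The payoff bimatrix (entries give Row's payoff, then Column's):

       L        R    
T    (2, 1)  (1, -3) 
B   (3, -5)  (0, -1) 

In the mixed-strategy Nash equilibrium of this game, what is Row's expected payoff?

3/2

First find y, the probability Column plays L, from Row's indifference between T and B: 2y + (1−y) = 3y, giving y = 1/2.
Since Row is indifferent in equilibrium, Row's expected payoff equals the payoff from either row against (1/2, 1/2). Using T: 2(1/2) + (1/2) = 3/2.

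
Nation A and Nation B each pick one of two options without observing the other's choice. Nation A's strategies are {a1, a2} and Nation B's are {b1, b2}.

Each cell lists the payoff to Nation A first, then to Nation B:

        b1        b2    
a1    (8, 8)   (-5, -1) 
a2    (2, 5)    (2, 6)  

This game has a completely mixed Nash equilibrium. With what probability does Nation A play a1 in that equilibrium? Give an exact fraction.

Let r be the probability that Nation A plays a1. In a completely mixed equilibrium, Nation B must be indifferent between b1 and b2.
Nation B's expected payoff from b1 is 8r + 5(1−r); from b2 it is −r + 6(1−r).
Setting these equal: 3r + 5 = −7r + 6, so r = 1/10.

1/10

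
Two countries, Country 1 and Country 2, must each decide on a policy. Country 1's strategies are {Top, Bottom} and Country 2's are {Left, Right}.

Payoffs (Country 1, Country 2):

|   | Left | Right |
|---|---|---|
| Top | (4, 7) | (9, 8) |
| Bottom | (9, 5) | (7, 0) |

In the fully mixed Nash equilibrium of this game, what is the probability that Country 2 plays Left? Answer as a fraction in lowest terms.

Let y be the probability that Country 2 plays Left. In a completely mixed equilibrium, Country 1 must be indifferent between Top and Bottom.
Country 1's expected payoff from Top is 4y + 9(1−y); from Bottom it is 9y + 7(1−y).
Setting these equal: −5y + 9 = 2y + 7, so y = 2/7.

2/7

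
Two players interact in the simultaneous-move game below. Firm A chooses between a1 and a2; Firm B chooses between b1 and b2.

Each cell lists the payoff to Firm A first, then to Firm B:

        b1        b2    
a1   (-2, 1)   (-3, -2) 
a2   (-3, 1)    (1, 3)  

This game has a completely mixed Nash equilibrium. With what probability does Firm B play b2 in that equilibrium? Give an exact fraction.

Let c be the probability that Firm B plays b1. In a completely mixed equilibrium, Firm A must be indifferent between a1 and a2.
Firm A's expected payoff from a1 is −2c − 3(1−c); from a2 it is −3c + (1−c).
Setting these equal: c − 3 = −4c + 1, so c = 4/5.
Therefore Firm B plays b2 with probability 1 − 4/5 = 1/5.

1/5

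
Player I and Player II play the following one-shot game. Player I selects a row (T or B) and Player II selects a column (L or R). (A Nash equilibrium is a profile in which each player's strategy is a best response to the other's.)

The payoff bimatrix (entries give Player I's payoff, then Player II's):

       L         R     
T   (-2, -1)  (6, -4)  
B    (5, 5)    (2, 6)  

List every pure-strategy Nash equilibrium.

(T, L): Player I prefers B (5 > -2) — not an equilibrium.
(T, R): Player II prefers L (-1 > -4) — not an equilibrium.
(B, L): Player II prefers R (6 > 5) — not an equilibrium.
(B, R): Player I prefers T (6 > 2) — not an equilibrium.

none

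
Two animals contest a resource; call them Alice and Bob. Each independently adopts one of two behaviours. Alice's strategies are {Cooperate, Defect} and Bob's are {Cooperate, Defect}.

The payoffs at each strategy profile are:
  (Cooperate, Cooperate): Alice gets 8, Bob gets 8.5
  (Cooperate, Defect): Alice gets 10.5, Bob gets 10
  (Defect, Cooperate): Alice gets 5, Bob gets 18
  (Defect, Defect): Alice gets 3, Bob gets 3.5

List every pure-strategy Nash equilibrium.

(Cooperate, Cooperate): Bob prefers Defect (10 > 8.5) — not an equilibrium.
(Cooperate, Defect): Alice gets 10.5 ≥ 3 from Defect, and Bob gets 10 ≥ 8.5 from Cooperate — Nash equilibrium.
(Defect, Cooperate): Alice prefers Cooperate (8 > 5) — not an equilibrium.
(Defect, Defect): Alice prefers Cooperate (10.5 > 3); Bob prefers Cooperate (18 > 3.5) — not an equilibrium.

(Cooperate, Defect)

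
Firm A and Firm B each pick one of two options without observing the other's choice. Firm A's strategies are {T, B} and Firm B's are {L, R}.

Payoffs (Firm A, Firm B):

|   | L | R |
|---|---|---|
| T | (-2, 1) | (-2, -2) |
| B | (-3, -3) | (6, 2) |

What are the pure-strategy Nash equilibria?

(T, L): Firm A gets -2 ≥ -3 from B, and Firm B gets 1 ≥ -2 from R — Nash equilibrium.
(T, R): Firm A prefers B (6 > -2); Firm B prefers L (1 > -2) — not an equilibrium.
(B, L): Firm A prefers T (-2 > -3); Firm B prefers R (2 > -3) — not an equilibrium.
(B, R): Firm A gets 6 ≥ -2 from T, and Firm B gets 2 ≥ -3 from L — Nash equilibrium.

(T, L) and (B, R)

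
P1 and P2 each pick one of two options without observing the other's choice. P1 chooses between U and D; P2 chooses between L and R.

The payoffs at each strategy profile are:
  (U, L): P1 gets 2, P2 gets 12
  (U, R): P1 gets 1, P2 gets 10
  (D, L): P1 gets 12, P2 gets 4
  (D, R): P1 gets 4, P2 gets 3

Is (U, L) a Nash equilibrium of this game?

No

At (U, L), P1 earns 2; switching to D would give 12, so P1 would deviate.
P2 earns 12; switching to R would give 10, so P2 has no profitable deviation.
Since at least one player can profitably deviate, this is not a Nash equilibrium.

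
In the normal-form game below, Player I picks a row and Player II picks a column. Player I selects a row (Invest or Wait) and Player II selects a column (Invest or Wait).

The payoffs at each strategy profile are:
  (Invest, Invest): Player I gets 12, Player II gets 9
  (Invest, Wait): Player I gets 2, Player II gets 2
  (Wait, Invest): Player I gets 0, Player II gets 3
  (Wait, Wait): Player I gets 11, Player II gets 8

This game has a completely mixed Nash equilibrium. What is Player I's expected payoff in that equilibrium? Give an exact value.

First find q, the probability Player II plays Invest, from Player I's indifference between Invest and Wait: 12q + 2(1−q) = 11(1−q), giving q = 3/7.
Since Player I is indifferent in equilibrium, Player I's expected payoff equals the payoff from either row against (3/7, 4/7). Using Invest: 12(3/7) + 2(4/7) = 44/7.

44/7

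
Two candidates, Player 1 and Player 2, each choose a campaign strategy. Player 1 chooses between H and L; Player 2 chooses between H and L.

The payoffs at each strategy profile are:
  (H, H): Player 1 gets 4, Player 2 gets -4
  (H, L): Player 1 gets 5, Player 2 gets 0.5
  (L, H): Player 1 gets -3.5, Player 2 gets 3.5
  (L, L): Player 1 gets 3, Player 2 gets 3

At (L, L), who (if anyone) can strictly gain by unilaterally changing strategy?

Player 1 at (L, L) earns 3; deviating to H yields 5 — a strict improvement.
Player 2 earns 3; deviating to H yields 3.5 — a strict improvement.
Both Player 1 and Player 2 have strictly profitable deviations.

Both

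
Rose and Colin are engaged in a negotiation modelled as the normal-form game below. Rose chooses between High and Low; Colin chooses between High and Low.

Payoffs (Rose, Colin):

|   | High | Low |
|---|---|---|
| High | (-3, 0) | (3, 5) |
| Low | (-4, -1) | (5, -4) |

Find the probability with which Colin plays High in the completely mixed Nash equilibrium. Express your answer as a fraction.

2/3

Let q be the probability that Colin plays High. In a completely mixed equilibrium, Rose must be indifferent between High and Low.
Rose's expected payoff from High is −3q + 3(1−q); from Low it is −4q + 5(1−q).
Setting these equal: −6q + 3 = −9q + 5, so q = 2/3.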